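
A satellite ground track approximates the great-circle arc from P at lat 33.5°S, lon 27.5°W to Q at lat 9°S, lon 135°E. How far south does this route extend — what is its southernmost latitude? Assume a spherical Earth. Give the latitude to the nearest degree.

≈ 70°S

The great circle lies in the plane with unit normal n̂ = (p₁ × p₂)/|p₁ × p₂|.
Here n̂_z ≈ +0.346; the vertex latitude is φ_max = arccos|n̂_z| ≈ 69.7°.
Check via Clairaut: cos φ_max = |cos φ₁| · sin C = cos(33.5°)·sin(155.5°) ≈ 0.346, again giving ≈ 69.7°.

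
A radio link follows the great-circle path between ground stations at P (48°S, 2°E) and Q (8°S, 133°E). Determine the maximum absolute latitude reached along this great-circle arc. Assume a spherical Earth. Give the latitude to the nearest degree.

≈ 58°S

The great circle lies in the plane with unit normal n̂ = (p₁ × p₂)/|p₁ × p₂|.
Here n̂_z ≈ +0.530; the vertex latitude is φ_max = arccos|n̂_z| ≈ 58.0°.
Check via Clairaut: cos φ_max = |cos φ₁| · sin C = cos(48.0°)·sin(127.6°) ≈ 0.530, again giving ≈ 58.0°.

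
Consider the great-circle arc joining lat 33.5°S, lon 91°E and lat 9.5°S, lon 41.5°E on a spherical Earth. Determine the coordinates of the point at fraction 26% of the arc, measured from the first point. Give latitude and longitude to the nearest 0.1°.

≈ lat 28.9°S, lon 76.3°E

The haversine formula gives a central angle δ ≈ 0.895 rad (51.3°) between the endpoints.
Interpolate at f = 0.26 with slerp weights a = sin((1−f)δ)/sin δ ≈ 0.788, b = sin(fδ)/sin δ ≈ 0.296.
p = a·p₁ + b·p₂ ≈ (0.207, 0.850, -0.484); φ = arcsin(p_z) ≈ -28.94°, λ = atan2(p_y, p_x) ≈ 76.33°.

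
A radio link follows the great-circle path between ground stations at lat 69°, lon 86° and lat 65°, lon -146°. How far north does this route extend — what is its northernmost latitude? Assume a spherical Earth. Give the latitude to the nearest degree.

≈ 80°

The great circle lies in the plane with unit normal n̂ = (p₁ × p₂)/|p₁ × p₂|.
Here n̂_z ≈ +0.181; the vertex latitude is φ_max = arccos|n̂_z| ≈ 79.6°.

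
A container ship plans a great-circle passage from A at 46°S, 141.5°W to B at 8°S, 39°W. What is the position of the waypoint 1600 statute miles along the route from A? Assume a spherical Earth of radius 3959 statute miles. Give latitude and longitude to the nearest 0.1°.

≈ 46.9°S, 107.7°W

From cos δ = sin φ₁ sin φ₂ + cos φ₁ cos φ₂ cos Δλ, the central angle is δ ≈ 1.620 rad (92.8°). The total great-circle distance is δ·R ≈ 1.620 × 3959 ≈ 6412 mi, so the target fraction is f = 1600/6412 ≈ 0.250.
Interpolate at f ≈ 0.250 with slerp weights a = sin((1−f)δ)/sin δ ≈ 0.939, b = sin(fδ)/sin δ ≈ 0.394.
p = a·p₁ + b·p₂ ≈ (-0.207, -0.651, -0.730); φ = arcsin(p_z) ≈ -46.89°, λ = atan2(p_y, p_x) ≈ -107.66°.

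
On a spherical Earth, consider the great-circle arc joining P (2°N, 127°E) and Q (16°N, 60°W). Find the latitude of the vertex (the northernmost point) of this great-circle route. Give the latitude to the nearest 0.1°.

≈ 69.2°N

The great circle lies in the plane with unit normal n̂ = (p₁ × p₂)/|p₁ × p₂|.
Here n̂_z ≈ +0.355; the vertex latitude is φ_max = arccos|n̂_z| ≈ 69.2°.
Check via Clairaut: cos φ_max = |cos φ₁| · sin C = cos(2.0°)·sin(20.8°) ≈ 0.355, again giving ≈ 69.2°.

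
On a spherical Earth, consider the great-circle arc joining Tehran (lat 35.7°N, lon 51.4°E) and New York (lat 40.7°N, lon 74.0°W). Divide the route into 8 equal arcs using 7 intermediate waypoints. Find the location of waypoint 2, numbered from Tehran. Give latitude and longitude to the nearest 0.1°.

≈ lat 51.4°N, lon 29.5°E

Convert each endpoint to a unit vector on the sphere (x = cos φ cos λ, y = cos φ sin λ, z = sin φ).
The central angle between the endpoints is δ = arccos(p₁·p₂) ≈ 1.547 rad (88.6°).
Interpolate at f = 2/8 with slerp weights a = sin((1−f)δ)/sin δ ≈ 0.917, b = sin(fδ)/sin δ ≈ 0.377.
p = a·p₁ + b·p₂ ≈ (0.543, 0.307, 0.781); φ = arcsin(p_z) ≈ 51.37°, λ = atan2(p_y, p_x) ≈ 29.47°.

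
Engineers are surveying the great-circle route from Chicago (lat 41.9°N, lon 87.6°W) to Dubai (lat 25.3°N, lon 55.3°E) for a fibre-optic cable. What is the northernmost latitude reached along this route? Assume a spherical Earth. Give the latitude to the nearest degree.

≈ 65°N

The great circle lies in the plane with unit normal n̂ = (p₁ × p₂)/|p₁ × p₂|.
Here n̂_z ≈ +0.419; the vertex latitude is φ_max = arccos|n̂_z| ≈ 65.2°.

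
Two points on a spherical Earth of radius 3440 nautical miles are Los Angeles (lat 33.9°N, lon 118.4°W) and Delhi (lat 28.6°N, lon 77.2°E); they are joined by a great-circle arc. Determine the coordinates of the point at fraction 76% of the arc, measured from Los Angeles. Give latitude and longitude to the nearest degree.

≈ lat 55°N, lon 89°E

The haversine formula gives a central angle δ ≈ 2.021 rad (115.8°) between the endpoints.
Interpolate at f = 0.76 with slerp weights a = sin((1−f)δ)/sin δ ≈ 0.518, b = sin(fδ)/sin δ ≈ 1.110.
p = a·p₁ + b·p₂ ≈ (0.012, 0.572, 0.820); φ = arcsin(p_z) ≈ 55.09°, λ = atan2(p_y, p_x) ≈ 88.85°.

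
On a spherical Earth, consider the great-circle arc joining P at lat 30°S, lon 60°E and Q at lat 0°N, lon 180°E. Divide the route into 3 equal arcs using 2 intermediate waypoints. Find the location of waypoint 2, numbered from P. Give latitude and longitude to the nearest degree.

The haversine formula gives a central angle δ ≈ 2.019 rad (115.7°) between the endpoints.
Interpolate at f = 2/3 with slerp weights a = sin((1−f)δ)/sin δ ≈ 0.691, b = sin(fδ)/sin δ ≈ 1.081.
p = a·p₁ + b·p₂ ≈ (-0.782, 0.519, -0.346); φ = arcsin(p_z) ≈ -20.23°, λ = atan2(p_y, p_x) ≈ 146.45°.

≈ lat 20°S, lon 146°E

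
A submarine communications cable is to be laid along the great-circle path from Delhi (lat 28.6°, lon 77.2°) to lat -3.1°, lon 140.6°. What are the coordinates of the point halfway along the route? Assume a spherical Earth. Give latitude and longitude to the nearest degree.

Convert each endpoint to a unit vector on the sphere (x = cos φ cos λ, y = cos φ sin λ, z = sin φ).
The central angle between the endpoints is δ = arccos(p₁·p₂) ≈ 1.195 rad (68.5°).
Interpolate at f = 1/2 with slerp weights a = sin((1−f)δ)/sin δ ≈ 0.605, b = sin(fδ)/sin δ ≈ 0.605.
p = a·p₁ + b·p₂ ≈ (-0.349, 0.901, 0.257); φ = arcsin(p_z) ≈ 14.88°, λ = atan2(p_y, p_x) ≈ 111.17°.

≈ lat 15°, lon 111°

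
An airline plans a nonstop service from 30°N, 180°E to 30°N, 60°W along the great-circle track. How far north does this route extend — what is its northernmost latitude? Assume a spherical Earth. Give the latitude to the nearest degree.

The great circle lies in the plane with unit normal n̂ = (p₁ × p₂)/|p₁ × p₂|.
Here n̂_z ≈ +0.655; the vertex latitude is φ_max = arccos|n̂_z| ≈ 49.1°.
Check via Clairaut: cos φ_max = |cos φ₁| · sin C = cos(30.0°)·sin(49.1°) ≈ 0.655, again giving ≈ 49.1°.

≈ 49°N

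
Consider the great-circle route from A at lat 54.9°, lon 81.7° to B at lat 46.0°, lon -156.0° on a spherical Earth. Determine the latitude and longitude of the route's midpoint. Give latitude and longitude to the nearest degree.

≈ lat 68°, lon 153°

Write both endpoints as unit vectors p₁, p₂ with components (cos φ cos λ, cos φ sin λ, sin φ).
The central angle between the endpoints is δ = arccos(p₁·p₂) ≈ 1.186 rad (68.0°).
Interpolate at f = 1/2 with slerp weights a = sin((1−f)δ)/sin δ ≈ 0.603, b = sin(fδ)/sin δ ≈ 0.603.
p = a·p₁ + b·p₂ ≈ (-0.333, 0.173, 0.927); φ = arcsin(p_z) ≈ 67.99°, λ = atan2(p_y, p_x) ≈ 152.56°.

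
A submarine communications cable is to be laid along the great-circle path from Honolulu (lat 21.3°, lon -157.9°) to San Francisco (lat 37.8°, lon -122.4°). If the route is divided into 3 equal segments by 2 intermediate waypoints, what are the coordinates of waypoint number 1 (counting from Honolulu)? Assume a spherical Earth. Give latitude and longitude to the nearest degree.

≈ lat 28°, lon -147°

Write both endpoints as unit vectors p₁, p₂ with components (cos φ cos λ, cos φ sin λ, sin φ).
The central angle between the endpoints is δ = arccos(p₁·p₂) ≈ 0.606 rad (34.7°).
Interpolate at f = 1/3 with slerp weights a = sin((1−f)δ)/sin δ ≈ 0.690, b = sin(fδ)/sin δ ≈ 0.352.
p = a·p₁ + b·p₂ ≈ (-0.745, -0.477, 0.467); φ = arcsin(p_z) ≈ 27.81°, λ = atan2(p_y, p_x) ≈ -147.37°.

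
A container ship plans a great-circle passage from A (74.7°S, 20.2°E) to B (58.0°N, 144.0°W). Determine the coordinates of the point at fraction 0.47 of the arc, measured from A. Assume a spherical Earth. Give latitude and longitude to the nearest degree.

≈ (27°S, 129°W)

Convert each endpoint to a unit vector on the sphere (x = cos φ cos λ, y = cos φ sin λ, z = sin φ).
The central angle between the endpoints is δ = arccos(p₁·p₂) ≈ 2.832 rad (162.3°).
Interpolate at f = 0.47 with slerp weights a = sin((1−f)δ)/sin δ ≈ 3.277, b = sin(fδ)/sin δ ≈ 3.191.
p = a·p₁ + b·p₂ ≈ (-0.557, -0.695, -0.455); φ = arcsin(p_z) ≈ -27.04°, λ = atan2(p_y, p_x) ≈ -128.67°.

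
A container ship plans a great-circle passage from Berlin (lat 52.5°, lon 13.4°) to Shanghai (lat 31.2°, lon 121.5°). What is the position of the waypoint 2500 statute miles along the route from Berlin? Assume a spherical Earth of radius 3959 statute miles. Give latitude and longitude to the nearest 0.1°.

The haversine formula gives a central angle δ ≈ 1.319 rad (75.6°) between the endpoints. The total great-circle distance is δ·R ≈ 1.319 × 3959 ≈ 5222 mi, so the target fraction is f = 2500/5222 ≈ 0.479.
Interpolate at f ≈ 0.479 with slerp weights a = sin((1−f)δ)/sin δ ≈ 0.655, b = sin(fδ)/sin δ ≈ 0.610.
p = a·p₁ + b·p₂ ≈ (0.116, 0.537, 0.836); φ = arcsin(p_z) ≈ 56.68°, λ = atan2(p_y, p_x) ≈ 77.85°.

≈ lat 56.7°, lon 77.9°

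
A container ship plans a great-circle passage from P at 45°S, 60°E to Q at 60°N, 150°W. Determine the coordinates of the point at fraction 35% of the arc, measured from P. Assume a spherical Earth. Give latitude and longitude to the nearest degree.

≈ 2°N, 91°E

Write both endpoints as unit vectors p₁, p₂ with components (cos φ cos λ, cos φ sin λ, sin φ).
The central angle between the endpoints is δ = arccos(p₁·p₂) ≈ 2.735 rad (156.7°).
Interpolate at f = 0.35 with slerp weights a = sin((1−f)δ)/sin δ ≈ 2.476, b = sin(fδ)/sin δ ≈ 2.069.
p = a·p₁ + b·p₂ ≈ (-0.020, 0.999, 0.041); φ = arcsin(p_z) ≈ 2.34°, λ = atan2(p_y, p_x) ≈ 91.17°.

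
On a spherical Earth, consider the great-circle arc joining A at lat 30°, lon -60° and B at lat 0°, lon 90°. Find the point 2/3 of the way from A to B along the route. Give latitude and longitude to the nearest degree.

≈ lat 33°, lon 56°

From cos δ = sin φ₁ sin φ₂ + cos φ₁ cos φ₂ cos Δλ, the central angle is δ ≈ 2.419 rad (138.6°).
Interpolate at f = 2/3 with slerp weights a = sin((1−f)δ)/sin δ ≈ 1.091, b = sin(fδ)/sin δ ≈ 1.511.
p = a·p₁ + b·p₂ ≈ (0.472, 0.692, 0.546); φ = arcsin(p_z) ≈ 33.06°, λ = atan2(p_y, p_x) ≈ 55.68°.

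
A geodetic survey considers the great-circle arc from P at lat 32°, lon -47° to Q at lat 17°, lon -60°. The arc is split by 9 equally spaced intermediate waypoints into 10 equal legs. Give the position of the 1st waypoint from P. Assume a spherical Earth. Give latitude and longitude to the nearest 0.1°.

From cos δ = sin φ₁ sin φ₂ + cos φ₁ cos φ₂ cos Δλ, the central angle is δ ≈ 0.333 rad (19.1°).
Interpolate at f = 1/10 with slerp weights a = sin((1−f)δ)/sin δ ≈ 0.903, b = sin(fδ)/sin δ ≈ 0.102.
p = a·p₁ + b·p₂ ≈ (0.571, -0.645, 0.508); φ = arcsin(p_z) ≈ 30.56°, λ = atan2(p_y, p_x) ≈ -48.46°.

≈ lat 30.6°, lon -48.5°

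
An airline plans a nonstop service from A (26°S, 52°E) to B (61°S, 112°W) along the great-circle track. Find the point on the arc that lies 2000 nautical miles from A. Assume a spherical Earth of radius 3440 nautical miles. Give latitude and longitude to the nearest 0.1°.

Convert each endpoint to a unit vector on the sphere (x = cos φ cos λ, y = cos φ sin λ, z = sin φ).
The central angle between the endpoints is δ = arccos(p₁·p₂) ≈ 1.606 rad (92.0°). The total great-circle distance is δ·R ≈ 1.606 × 3440 ≈ 5526 nmi, so the target fraction is f = 2000/5526 ≈ 0.362.
Interpolate at f ≈ 0.362 with slerp weights a = sin((1−f)δ)/sin δ ≈ 0.855, b = sin(fδ)/sin δ ≈ 0.550.
p = a·p₁ + b·p₂ ≈ (0.373, 0.359, -0.856); φ = arcsin(p_z) ≈ -58.82°, λ = atan2(p_y, p_x) ≈ 43.85°.

≈ (58.8°S, 43.8°E)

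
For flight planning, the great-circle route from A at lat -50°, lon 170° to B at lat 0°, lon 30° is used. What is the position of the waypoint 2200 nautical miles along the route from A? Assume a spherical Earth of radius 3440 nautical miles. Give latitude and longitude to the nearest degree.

≈ lat -61°, lon 105°

The haversine formula gives a central angle δ ≈ 2.086 rad (119.5°) between the endpoints. The total great-circle distance is δ·R ≈ 2.086 × 3440 ≈ 7175 nmi, so the target fraction is f = 2200/7175 ≈ 0.307.
Interpolate at f ≈ 0.307 with slerp weights a = sin((1−f)δ)/sin δ ≈ 1.140, b = sin(fδ)/sin δ ≈ 0.686.
p = a·p₁ + b·p₂ ≈ (-0.128, 0.470, -0.873); φ = arcsin(p_z) ≈ -60.85°, λ = atan2(p_y, p_x) ≈ 105.21°.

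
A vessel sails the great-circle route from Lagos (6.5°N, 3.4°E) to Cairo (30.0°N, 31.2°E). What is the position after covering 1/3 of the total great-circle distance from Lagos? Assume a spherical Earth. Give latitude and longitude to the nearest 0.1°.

Write both endpoints as unit vectors p₁, p₂ with components (cos φ cos λ, cos φ sin λ, sin φ).
The central angle between the endpoints is δ = arccos(p₁·p₂) ≈ 0.613 rad (35.1°).
Interpolate at f = 1/3 with slerp weights a = sin((1−f)δ)/sin δ ≈ 0.691, b = sin(fδ)/sin δ ≈ 0.353.
p = a·p₁ + b·p₂ ≈ (0.946, 0.199, 0.255); φ = arcsin(p_z) ≈ 14.75°, λ = atan2(p_y, p_x) ≈ 11.87°.

≈ 14.7°N, 11.9°E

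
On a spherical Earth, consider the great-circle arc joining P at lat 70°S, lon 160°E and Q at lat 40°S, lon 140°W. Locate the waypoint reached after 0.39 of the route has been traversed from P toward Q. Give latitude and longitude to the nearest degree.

≈ lat 62°S, lon 164°W

Write both endpoints as unit vectors p₁, p₂ with components (cos φ cos λ, cos φ sin λ, sin φ).
The central angle between the endpoints is δ = arccos(p₁·p₂) ≈ 0.745 rad (42.7°).
Interpolate at f = 0.39 with slerp weights a = sin((1−f)δ)/sin δ ≈ 0.647, b = sin(fδ)/sin δ ≈ 0.423.
p = a·p₁ + b·p₂ ≈ (-0.456, -0.132, -0.880); φ = arcsin(p_z) ≈ -61.65°, λ = atan2(p_y, p_x) ≈ -163.82°.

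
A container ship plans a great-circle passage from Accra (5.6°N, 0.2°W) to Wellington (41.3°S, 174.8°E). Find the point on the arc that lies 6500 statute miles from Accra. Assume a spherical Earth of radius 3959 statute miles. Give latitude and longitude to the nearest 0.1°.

From cos δ = sin φ₁ sin φ₂ + cos φ₁ cos φ₂ cos Δλ, the central angle is δ ≈ 2.514 rad (144.0°). The total great-circle distance is δ·R ≈ 2.514 × 3959 ≈ 9952 mi, so the target fraction is f = 6500/9952 ≈ 0.653.
Interpolate at f ≈ 0.653 with slerp weights a = sin((1−f)δ)/sin δ ≈ 1.303, b = sin(fδ)/sin δ ≈ 1.698.
p = a·p₁ + b·p₂ ≈ (0.026, 0.111, -0.993); φ = arcsin(p_z) ≈ -83.44°, λ = atan2(p_y, p_x) ≈ 76.59°.

≈ (83.4°S, 76.6°E)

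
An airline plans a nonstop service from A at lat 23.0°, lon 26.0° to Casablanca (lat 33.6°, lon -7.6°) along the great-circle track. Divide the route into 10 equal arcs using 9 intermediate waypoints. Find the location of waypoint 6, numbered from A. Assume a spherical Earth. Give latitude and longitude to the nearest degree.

≈ lat 30°, lon 7°

From cos δ = sin φ₁ sin φ₂ + cos φ₁ cos φ₂ cos Δλ, the central angle is δ ≈ 0.546 rad (31.3°).
Interpolate at f = 6/10 with slerp weights a = sin((1−f)δ)/sin δ ≈ 0.417, b = sin(fδ)/sin δ ≈ 0.620.
p = a·p₁ + b·p₂ ≈ (0.857, 0.100, 0.506); φ = arcsin(p_z) ≈ 30.39°, λ = atan2(p_y, p_x) ≈ 6.66°.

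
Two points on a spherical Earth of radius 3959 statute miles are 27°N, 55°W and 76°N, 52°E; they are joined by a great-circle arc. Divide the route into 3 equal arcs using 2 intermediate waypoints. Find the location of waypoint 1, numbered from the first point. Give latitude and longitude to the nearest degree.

≈ 49°N, 47°W

From cos δ = sin φ₁ sin φ₂ + cos φ₁ cos φ₂ cos Δλ, the central angle is δ ≈ 1.184 rad (67.8°).
Interpolate at f = 1/3 with slerp weights a = sin((1−f)δ)/sin δ ≈ 0.766, b = sin(fδ)/sin δ ≈ 0.415.
p = a·p₁ + b·p₂ ≈ (0.454, -0.480, 0.751); φ = arcsin(p_z) ≈ 48.66°, λ = atan2(p_y, p_x) ≈ -46.64°.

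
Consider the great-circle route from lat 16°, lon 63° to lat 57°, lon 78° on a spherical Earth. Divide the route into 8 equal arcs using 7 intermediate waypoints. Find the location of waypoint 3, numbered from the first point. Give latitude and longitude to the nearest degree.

Write both endpoints as unit vectors p₁, p₂ with components (cos φ cos λ, cos φ sin λ, sin φ).
The central angle between the endpoints is δ = arccos(p₁·p₂) ≈ 0.742 rad (42.5°).
Interpolate at f = 3/8 with slerp weights a = sin((1−f)δ)/sin δ ≈ 0.662, b = sin(fδ)/sin δ ≈ 0.406.
p = a·p₁ + b·p₂ ≈ (0.335, 0.784, 0.523); φ = arcsin(p_z) ≈ 31.56°, λ = atan2(p_y, p_x) ≈ 66.86°.

≈ lat 32°, lon 67°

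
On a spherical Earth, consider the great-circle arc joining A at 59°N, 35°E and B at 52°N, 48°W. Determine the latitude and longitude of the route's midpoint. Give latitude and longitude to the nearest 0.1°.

Write both endpoints as unit vectors p₁, p₂ with components (cos φ cos λ, cos φ sin λ, sin φ).
The central angle between the endpoints is δ = arccos(p₁·p₂) ≈ 0.775 rad (44.4°).
Interpolate at f = 1/2 with slerp weights a = sin((1−f)δ)/sin δ ≈ 0.540, b = sin(fδ)/sin δ ≈ 0.540.
p = a·p₁ + b·p₂ ≈ (0.450, -0.088, 0.889); φ = arcsin(p_z) ≈ 62.69°, λ = atan2(p_y, p_x) ≈ -11.00°.

≈ 62.7°N, 11.0°W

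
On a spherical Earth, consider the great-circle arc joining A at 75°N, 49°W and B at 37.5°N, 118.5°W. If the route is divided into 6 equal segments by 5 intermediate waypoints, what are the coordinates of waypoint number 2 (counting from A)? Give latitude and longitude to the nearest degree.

≈ 66°N, 93°W

Write both endpoints as unit vectors p₁, p₂ with components (cos φ cos λ, cos φ sin λ, sin φ).
The central angle between the endpoints is δ = arccos(p₁·p₂) ≈ 0.850 rad (48.7°).
Interpolate at f = 2/6 with slerp weights a = sin((1−f)δ)/sin δ ≈ 0.715, b = sin(fδ)/sin δ ≈ 0.372.
p = a·p₁ + b·p₂ ≈ (-0.020, -0.399, 0.917); φ = arcsin(p_z) ≈ 66.45°, λ = atan2(p_y, p_x) ≈ -92.80°.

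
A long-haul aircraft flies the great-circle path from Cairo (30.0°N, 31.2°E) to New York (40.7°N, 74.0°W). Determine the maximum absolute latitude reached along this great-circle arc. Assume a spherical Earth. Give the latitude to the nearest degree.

≈ 50°N

The great circle lies in the plane with unit normal n̂ = (p₁ × p₂)/|p₁ × p₂|.
Here n̂_z ≈ -0.641; the vertex latitude is φ_max = arccos|n̂_z| ≈ 50.1°.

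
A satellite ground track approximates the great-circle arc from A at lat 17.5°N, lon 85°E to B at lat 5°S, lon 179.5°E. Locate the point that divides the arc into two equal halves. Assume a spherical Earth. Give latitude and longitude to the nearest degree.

≈ lat 9°N, lon 134°E

The haversine formula gives a central angle δ ≈ 1.672 rad (95.8°) between the endpoints.
Interpolate at f = 1/2 with slerp weights a = sin((1−f)δ)/sin δ ≈ 0.746, b = sin(fδ)/sin δ ≈ 0.746.
p = a·p₁ + b·p₂ ≈ (-0.681, 0.715, 0.159); φ = arcsin(p_z) ≈ 9.16°, λ = atan2(p_y, p_x) ≈ 133.60°.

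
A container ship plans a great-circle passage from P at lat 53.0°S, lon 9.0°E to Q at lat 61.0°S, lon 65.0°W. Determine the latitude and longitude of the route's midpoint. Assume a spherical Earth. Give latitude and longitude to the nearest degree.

The haversine formula gives a central angle δ ≈ 0.678 rad (38.8°) between the endpoints.
Interpolate at f = 1/2 with slerp weights a = sin((1−f)δ)/sin δ ≈ 0.530, b = sin(fδ)/sin δ ≈ 0.530.
p = a·p₁ + b·p₂ ≈ (0.424, -0.183, -0.887); φ = arcsin(p_z) ≈ -62.51°, λ = atan2(p_y, p_x) ≈ -23.36°.

≈ lat 63°S, lon 23°W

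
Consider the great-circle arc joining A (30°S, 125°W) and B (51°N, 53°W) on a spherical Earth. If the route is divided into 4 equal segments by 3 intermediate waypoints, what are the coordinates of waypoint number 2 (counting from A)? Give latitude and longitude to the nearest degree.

From cos δ = sin φ₁ sin φ₂ + cos φ₁ cos φ₂ cos Δλ, the central angle is δ ≈ 1.793 rad (102.7°).
Interpolate at f = 2/4 with slerp weights a = sin((1−f)δ)/sin δ ≈ 0.801, b = sin(fδ)/sin δ ≈ 0.801.
p = a·p₁ + b·p₂ ≈ (-0.094, -0.970, 0.222); φ = arcsin(p_z) ≈ 12.82°, λ = atan2(p_y, p_x) ≈ -95.56°.

≈ (13°N, 96°W)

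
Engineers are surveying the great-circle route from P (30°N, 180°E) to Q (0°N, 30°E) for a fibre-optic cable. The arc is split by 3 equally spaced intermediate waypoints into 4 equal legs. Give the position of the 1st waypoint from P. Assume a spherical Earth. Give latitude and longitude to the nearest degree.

Convert each endpoint to a unit vector on the sphere (x = cos φ cos λ, y = cos φ sin λ, z = sin φ).
The central angle between the endpoints is δ = arccos(p₁·p₂) ≈ 2.419 rad (138.6°).
Interpolate at f = 1/4 with slerp weights a = sin((1−f)δ)/sin δ ≈ 1.467, b = sin(fδ)/sin δ ≈ 0.860.
p = a·p₁ + b·p₂ ≈ (-0.526, 0.430, 0.734); φ = arcsin(p_z) ≈ 47.19°, λ = atan2(p_y, p_x) ≈ 140.77°.

≈ (47°N, 141°E)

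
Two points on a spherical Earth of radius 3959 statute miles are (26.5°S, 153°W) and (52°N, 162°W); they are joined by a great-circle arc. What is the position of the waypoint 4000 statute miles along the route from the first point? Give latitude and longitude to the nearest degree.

The haversine formula gives a central angle δ ≈ 1.377 rad (78.9°) between the endpoints. The total great-circle distance is δ·R ≈ 1.377 × 3959 ≈ 5452 mi, so the target fraction is f = 4000/5452 ≈ 0.734.
Interpolate at f ≈ 0.734 with slerp weights a = sin((1−f)δ)/sin δ ≈ 0.365, b = sin(fδ)/sin δ ≈ 0.863.
p = a·p₁ + b·p₂ ≈ (-0.797, -0.313, 0.517); φ = arcsin(p_z) ≈ 31.14°, λ = atan2(p_y, p_x) ≈ -158.57°.

≈ (31°N, 159°W)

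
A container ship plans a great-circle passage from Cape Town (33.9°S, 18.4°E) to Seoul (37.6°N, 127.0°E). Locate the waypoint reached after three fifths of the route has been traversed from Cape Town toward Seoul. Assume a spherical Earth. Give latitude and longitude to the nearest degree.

≈ 11°N, 80°E

Convert each endpoint to a unit vector on the sphere (x = cos φ cos λ, y = cos φ sin λ, z = sin φ).
The central angle between the endpoints is δ = arccos(p₁·p₂) ≈ 2.153 rad (123.4°).
Interpolate at f = 3/5 with slerp weights a = sin((1−f)δ)/sin δ ≈ 0.908, b = sin(fδ)/sin δ ≈ 1.151.
p = a·p₁ + b·p₂ ≈ (0.167, 0.966, 0.196); φ = arcsin(p_z) ≈ 11.28°, λ = atan2(p_y, p_x) ≈ 80.22°.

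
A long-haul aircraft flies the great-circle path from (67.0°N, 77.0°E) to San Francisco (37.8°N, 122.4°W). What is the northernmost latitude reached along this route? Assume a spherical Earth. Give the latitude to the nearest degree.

≈ 84°N

The great circle lies in the plane with unit normal n̂ = (p₁ × p₂)/|p₁ × p₂|.
Here n̂_z ≈ +0.107; the vertex latitude is φ_max = arccos|n̂_z| ≈ 83.9°.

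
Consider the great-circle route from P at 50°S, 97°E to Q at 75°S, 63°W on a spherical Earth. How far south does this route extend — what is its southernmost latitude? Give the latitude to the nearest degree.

The great circle lies in the plane with unit normal n̂ = (p₁ × p₂)/|p₁ × p₂|.
Here n̂_z ≈ -0.070; the vertex latitude is φ_max = arccos|n̂_z| ≈ 86.0°.
Check via Clairaut: cos φ_max = |cos φ₁| · sin C = cos(50.0°)·sin(173.7°) ≈ 0.070, again giving ≈ 86.0°.

≈ 86°S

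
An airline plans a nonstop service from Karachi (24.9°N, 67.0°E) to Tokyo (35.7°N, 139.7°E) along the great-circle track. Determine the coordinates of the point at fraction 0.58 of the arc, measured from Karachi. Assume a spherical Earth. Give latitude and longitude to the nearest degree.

Write both endpoints as unit vectors p₁, p₂ with components (cos φ cos λ, cos φ sin λ, sin φ).
The central angle between the endpoints is δ = arccos(p₁·p₂) ≈ 1.087 rad (62.3°).
Interpolate at f = 0.58 with slerp weights a = sin((1−f)δ)/sin δ ≈ 0.498, b = sin(fδ)/sin δ ≈ 0.666.
p = a·p₁ + b·p₂ ≈ (-0.236, 0.766, 0.598); φ = arcsin(p_z) ≈ 36.75°, λ = atan2(p_y, p_x) ≈ 107.13°.

≈ 37°N, 107°E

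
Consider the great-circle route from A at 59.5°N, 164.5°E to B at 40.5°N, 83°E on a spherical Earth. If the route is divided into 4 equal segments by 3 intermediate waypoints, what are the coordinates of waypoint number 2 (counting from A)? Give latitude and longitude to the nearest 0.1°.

Convert each endpoint to a unit vector on the sphere (x = cos φ cos λ, y = cos φ sin λ, z = sin φ).
The central angle between the endpoints is δ = arccos(p₁·p₂) ≈ 0.906 rad (51.9°).
Interpolate at f = 2/4 with slerp weights a = sin((1−f)δ)/sin δ ≈ 0.556, b = sin(fδ)/sin δ ≈ 0.556.
p = a·p₁ + b·p₂ ≈ (-0.220, 0.495, 0.840); φ = arcsin(p_z) ≈ 57.18°, λ = atan2(p_y, p_x) ≈ 114.00°.

≈ 57.2°N, 114.0°E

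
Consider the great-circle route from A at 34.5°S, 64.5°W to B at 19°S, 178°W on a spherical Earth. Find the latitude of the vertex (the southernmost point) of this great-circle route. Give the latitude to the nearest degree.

≈ 44°S

The great circle lies in the plane with unit normal n̂ = (p₁ × p₂)/|p₁ × p₂|.
Here n̂_z ≈ -0.720; the vertex latitude is φ_max = arccos|n̂_z| ≈ 43.9°.
Check via Clairaut: cos φ_max = |cos φ₁| · sin C = cos(34.5°)·sin(119.1°) ≈ 0.720, again giving ≈ 43.9°.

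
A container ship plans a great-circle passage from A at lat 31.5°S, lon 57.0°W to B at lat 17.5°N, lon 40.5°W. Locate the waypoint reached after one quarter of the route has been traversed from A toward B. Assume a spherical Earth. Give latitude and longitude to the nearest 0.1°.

≈ lat 19.3°S, lon 52.3°W

Write both endpoints as unit vectors p₁, p₂ with components (cos φ cos λ, cos φ sin λ, sin φ).
The central angle between the endpoints is δ = arccos(p₁·p₂) ≈ 0.899 rad (51.5°).
Interpolate at f = 1/4 with slerp weights a = sin((1−f)δ)/sin δ ≈ 0.798, b = sin(fδ)/sin δ ≈ 0.285.
p = a·p₁ + b·p₂ ≈ (0.577, -0.747, -0.331); φ = arcsin(p_z) ≈ -19.34°, λ = atan2(p_y, p_x) ≈ -52.31°.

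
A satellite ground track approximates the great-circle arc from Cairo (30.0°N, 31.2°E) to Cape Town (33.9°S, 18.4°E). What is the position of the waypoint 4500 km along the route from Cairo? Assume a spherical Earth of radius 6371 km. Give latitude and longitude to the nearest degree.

Write both endpoints as unit vectors p₁, p₂ with components (cos φ cos λ, cos φ sin λ, sin φ).
The central angle between the endpoints is δ = arccos(p₁·p₂) ≈ 1.135 rad (65.0°). The total great-circle distance is δ·R ≈ 1.135 × 6371 ≈ 7231 km, so the target fraction is f = 4500/7231 ≈ 0.622.
Interpolate at f ≈ 0.622 with slerp weights a = sin((1−f)δ)/sin δ ≈ 0.459, b = sin(fδ)/sin δ ≈ 0.716.
p = a·p₁ + b·p₂ ≈ (0.904, 0.393, -0.170); φ = arcsin(p_z) ≈ -9.79°, λ = atan2(p_y, p_x) ≈ 23.52°.

≈ 10°S, 24°E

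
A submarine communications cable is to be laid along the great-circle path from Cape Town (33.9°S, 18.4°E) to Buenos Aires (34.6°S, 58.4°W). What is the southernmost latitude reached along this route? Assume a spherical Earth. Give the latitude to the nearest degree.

≈ 41°S

The great circle lies in the plane with unit normal n̂ = (p₁ × p₂)/|p₁ × p₂|.
Here n̂_z ≈ -0.755; the vertex latitude is φ_max = arccos|n̂_z| ≈ 41.0°.
Check via Clairaut: cos φ_max = |cos φ₁| · sin C = cos(33.9°)·sin(114.6°) ≈ 0.755, again giving ≈ 41.0°.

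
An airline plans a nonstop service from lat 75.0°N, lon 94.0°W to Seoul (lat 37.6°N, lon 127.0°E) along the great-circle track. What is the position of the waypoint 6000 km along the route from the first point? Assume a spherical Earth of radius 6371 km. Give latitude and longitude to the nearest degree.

≈ lat 48°N, lon 130°E

Write both endpoints as unit vectors p₁, p₂ with components (cos φ cos λ, cos φ sin λ, sin φ).
The central angle between the endpoints is δ = arccos(p₁·p₂) ≈ 1.121 rad (64.2°). The total great-circle distance is δ·R ≈ 1.121 × 6371 ≈ 7143 km, so the target fraction is f = 6000/7143 ≈ 0.840.
Interpolate at f ≈ 0.840 with slerp weights a = sin((1−f)δ)/sin δ ≈ 0.198, b = sin(fδ)/sin δ ≈ 0.898.
p = a·p₁ + b·p₂ ≈ (-0.432, 0.517, 0.739); φ = arcsin(p_z) ≈ 47.67°, λ = atan2(p_y, p_x) ≈ 129.86°.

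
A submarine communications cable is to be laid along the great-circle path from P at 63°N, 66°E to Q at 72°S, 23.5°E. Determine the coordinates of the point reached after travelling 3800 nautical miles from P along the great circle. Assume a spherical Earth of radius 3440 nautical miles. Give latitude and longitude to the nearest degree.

Convert each endpoint to a unit vector on the sphere (x = cos φ cos λ, y = cos φ sin λ, z = sin φ).
The central angle between the endpoints is δ = arccos(p₁·p₂) ≈ 2.410 rad (138.1°). The total great-circle distance is δ·R ≈ 2.410 × 3440 ≈ 8290 nmi, so the target fraction is f = 3800/8290 ≈ 0.458.
Interpolate at f ≈ 0.458 with slerp weights a = sin((1−f)δ)/sin δ ≈ 1.444, b = sin(fδ)/sin δ ≈ 1.337.
p = a·p₁ + b·p₂ ≈ (0.645, 0.764, 0.015); φ = arcsin(p_z) ≈ 0.87°, λ = atan2(p_y, p_x) ≈ 49.79°.

≈ 1°N, 50°E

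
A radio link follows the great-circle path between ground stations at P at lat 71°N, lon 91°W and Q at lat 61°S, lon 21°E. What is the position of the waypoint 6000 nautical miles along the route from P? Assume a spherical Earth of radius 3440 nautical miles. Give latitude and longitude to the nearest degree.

≈ lat 14°S, lon 11°W

Convert each endpoint to a unit vector on the sphere (x = cos φ cos λ, y = cos φ sin λ, z = sin φ).
The central angle between the endpoints is δ = arccos(p₁·p₂) ≈ 2.660 rad (152.4°). The total great-circle distance is δ·R ≈ 2.660 × 3440 ≈ 9149 nmi, so the target fraction is f = 6000/9149 ≈ 0.656.
Interpolate at f ≈ 0.656 with slerp weights a = sin((1−f)δ)/sin δ ≈ 1.711, b = sin(fδ)/sin δ ≈ 2.125.
p = a·p₁ + b·p₂ ≈ (0.952, -0.188, -0.241); φ = arcsin(p_z) ≈ -13.96°, λ = atan2(p_y, p_x) ≈ -11.15°.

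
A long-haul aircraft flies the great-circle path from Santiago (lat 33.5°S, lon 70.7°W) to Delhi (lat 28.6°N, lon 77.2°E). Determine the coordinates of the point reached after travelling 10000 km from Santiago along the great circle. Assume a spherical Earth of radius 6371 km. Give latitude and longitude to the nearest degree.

≈ lat 1°S, lon 20°E

Convert each endpoint to a unit vector on the sphere (x = cos φ cos λ, y = cos φ sin λ, z = sin φ).
The central angle between the endpoints is δ = arccos(p₁·p₂) ≈ 2.656 rad (152.2°). The total great-circle distance is δ·R ≈ 2.656 × 6371 ≈ 16922 km, so the target fraction is f = 10000/16922 ≈ 0.591.
Interpolate at f ≈ 0.591 with slerp weights a = sin((1−f)δ)/sin δ ≈ 1.896, b = sin(fδ)/sin δ ≈ 2.143.
p = a·p₁ + b·p₂ ≈ (0.939, 0.342, -0.021); φ = arcsin(p_z) ≈ -1.20°, λ = atan2(p_y, p_x) ≈ 20.01°.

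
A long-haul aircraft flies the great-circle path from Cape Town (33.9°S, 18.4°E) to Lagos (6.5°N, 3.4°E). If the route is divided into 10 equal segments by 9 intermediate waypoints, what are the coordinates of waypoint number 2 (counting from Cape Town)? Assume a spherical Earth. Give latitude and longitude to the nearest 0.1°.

Write both endpoints as unit vectors p₁, p₂ with components (cos φ cos λ, cos φ sin λ, sin φ).
The central angle between the endpoints is δ = arccos(p₁·p₂) ≈ 0.747 rad (42.8°).
Interpolate at f = 2/10 with slerp weights a = sin((1−f)δ)/sin δ ≈ 0.828, b = sin(fδ)/sin δ ≈ 0.219.
p = a·p₁ + b·p₂ ≈ (0.870, 0.230, -0.437); φ = arcsin(p_z) ≈ -25.92°, λ = atan2(p_y, p_x) ≈ 14.81°.

≈ (25.9°S, 14.8°E)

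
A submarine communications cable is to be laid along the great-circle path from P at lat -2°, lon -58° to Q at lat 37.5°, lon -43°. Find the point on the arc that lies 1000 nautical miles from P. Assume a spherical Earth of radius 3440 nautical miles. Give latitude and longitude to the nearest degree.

≈ lat 14°, lon -53°

From cos δ = sin φ₁ sin φ₂ + cos φ₁ cos φ₂ cos Δλ, the central angle is δ ≈ 0.731 rad (41.9°). The total great-circle distance is δ·R ≈ 0.731 × 3440 ≈ 2514 nmi, so the target fraction is f = 1000/2514 ≈ 0.398.
Interpolate at f ≈ 0.398 with slerp weights a = sin((1−f)δ)/sin δ ≈ 0.638, b = sin(fδ)/sin δ ≈ 0.429.
p = a·p₁ + b·p₂ ≈ (0.587, -0.773, 0.239); φ = arcsin(p_z) ≈ 13.83°, λ = atan2(p_y, p_x) ≈ -52.79°.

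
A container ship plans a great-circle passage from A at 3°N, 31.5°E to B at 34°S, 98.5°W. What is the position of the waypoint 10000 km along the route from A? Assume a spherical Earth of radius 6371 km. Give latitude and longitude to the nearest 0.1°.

Convert each endpoint to a unit vector on the sphere (x = cos φ cos λ, y = cos φ sin λ, z = sin φ).
The central angle between the endpoints is δ = arccos(p₁·p₂) ≈ 2.167 rad (124.2°). The total great-circle distance is δ·R ≈ 2.167 × 6371 ≈ 13805 km, so the target fraction is f = 10000/13805 ≈ 0.724.
Interpolate at f ≈ 0.724 with slerp weights a = sin((1−f)δ)/sin δ ≈ 0.680, b = sin(fδ)/sin δ ≈ 1.208.
p = a·p₁ + b·p₂ ≈ (0.431, -0.636, -0.640); φ = arcsin(p_z) ≈ -39.80°, λ = atan2(p_y, p_x) ≈ -55.91°.

≈ 39.8°S, 55.9°W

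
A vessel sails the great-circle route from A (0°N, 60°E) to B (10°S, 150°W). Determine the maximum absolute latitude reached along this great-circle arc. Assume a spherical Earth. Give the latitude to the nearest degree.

≈ 19°S

The great circle lies in the plane with unit normal n̂ = (p₁ × p₂)/|p₁ × p₂|.
Here n̂_z ≈ +0.943; the vertex latitude is φ_max = arccos|n̂_z| ≈ 19.4°.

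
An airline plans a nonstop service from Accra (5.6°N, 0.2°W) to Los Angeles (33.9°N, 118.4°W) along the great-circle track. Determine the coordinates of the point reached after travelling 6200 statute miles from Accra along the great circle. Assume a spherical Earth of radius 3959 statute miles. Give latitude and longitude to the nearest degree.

≈ 39°N, 94°W

From cos δ = sin φ₁ sin φ₂ + cos φ₁ cos φ₂ cos Δλ, the central angle is δ ≈ 1.913 rad (109.6°). The total great-circle distance is δ·R ≈ 1.913 × 3959 ≈ 7575 mi, so the target fraction is f = 6200/7575 ≈ 0.818.
Interpolate at f ≈ 0.818 with slerp weights a = sin((1−f)δ)/sin δ ≈ 0.361, b = sin(fδ)/sin δ ≈ 1.062.
p = a·p₁ + b·p₂ ≈ (-0.059, -0.776, 0.627); φ = arcsin(p_z) ≈ 38.86°, λ = atan2(p_y, p_x) ≈ -94.38°.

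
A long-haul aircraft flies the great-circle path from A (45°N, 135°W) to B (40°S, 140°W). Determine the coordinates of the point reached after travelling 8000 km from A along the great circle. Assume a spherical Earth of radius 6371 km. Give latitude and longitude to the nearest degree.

Convert each endpoint to a unit vector on the sphere (x = cos φ cos λ, y = cos φ sin λ, z = sin φ).
The central angle between the endpoints is δ = arccos(p₁·p₂) ≈ 1.486 rad (85.1°). The total great-circle distance is δ·R ≈ 1.486 × 6371 ≈ 9465 km, so the target fraction is f = 8000/9465 ≈ 0.845.
Interpolate at f ≈ 0.845 with slerp weights a = sin((1−f)δ)/sin δ ≈ 0.229, b = sin(fδ)/sin δ ≈ 0.954.
p = a·p₁ + b·p₂ ≈ (-0.674, -0.584, -0.452); φ = arcsin(p_z) ≈ -26.85°, λ = atan2(p_y, p_x) ≈ -139.09°.

≈ (27°S, 139°W)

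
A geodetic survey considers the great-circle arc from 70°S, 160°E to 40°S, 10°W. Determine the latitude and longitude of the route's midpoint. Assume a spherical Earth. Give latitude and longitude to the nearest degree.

The haversine formula gives a central angle δ ≈ 1.217 rad (69.8°) between the endpoints.
Interpolate at f = 1/2 with slerp weights a = sin((1−f)δ)/sin δ ≈ 0.609, b = sin(fδ)/sin δ ≈ 0.609.
p = a·p₁ + b·p₂ ≈ (0.264, -0.010, -0.964); φ = arcsin(p_z) ≈ -74.69°, λ = atan2(p_y, p_x) ≈ -2.12°.

≈ 75°S, 2°W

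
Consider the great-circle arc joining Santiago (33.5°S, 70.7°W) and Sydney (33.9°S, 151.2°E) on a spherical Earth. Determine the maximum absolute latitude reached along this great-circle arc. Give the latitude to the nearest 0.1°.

The great circle lies in the plane with unit normal n̂ = (p₁ × p₂)/|p₁ × p₂|.
Here n̂_z ≈ -0.472; the vertex latitude is φ_max = arccos|n̂_z| ≈ 61.8°.

≈ 61.8°S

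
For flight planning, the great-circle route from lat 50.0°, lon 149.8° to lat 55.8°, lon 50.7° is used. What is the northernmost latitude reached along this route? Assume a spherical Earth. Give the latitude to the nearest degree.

The great circle lies in the plane with unit normal n̂ = (p₁ × p₂)/|p₁ × p₂|.
Here n̂_z ≈ -0.437; the vertex latitude is φ_max = arccos|n̂_z| ≈ 64.1°.
Check via Clairaut: cos φ_max = |cos φ₁| · sin C = cos(50.0°)·sin(42.8°) ≈ 0.437, again giving ≈ 64.1°.

≈ 64°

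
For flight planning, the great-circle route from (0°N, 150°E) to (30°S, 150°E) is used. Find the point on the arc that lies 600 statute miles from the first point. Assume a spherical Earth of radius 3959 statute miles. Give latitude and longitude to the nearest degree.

≈ (9°S, 150°E)

Write both endpoints as unit vectors p₁, p₂ with components (cos φ cos λ, cos φ sin λ, sin φ).
The central angle between the endpoints is δ = arccos(p₁·p₂) ≈ 0.524 rad (30.0°). The total great-circle distance is δ·R ≈ 0.524 × 3959 ≈ 2073 mi, so the target fraction is f = 600/2073 ≈ 0.289.
Interpolate at f ≈ 0.289 with slerp weights a = sin((1−f)δ)/sin δ ≈ 0.727, b = sin(fδ)/sin δ ≈ 0.302.
p = a·p₁ + b·p₂ ≈ (-0.856, 0.494, -0.151); φ = arcsin(p_z) ≈ -8.68°, λ = atan2(p_y, p_x) ≈ 150.00°.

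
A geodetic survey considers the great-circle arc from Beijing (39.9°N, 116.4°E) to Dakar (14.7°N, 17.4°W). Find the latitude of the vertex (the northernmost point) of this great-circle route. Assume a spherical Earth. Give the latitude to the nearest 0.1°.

The great circle lies in the plane with unit normal n̂ = (p₁ × p₂)/|p₁ × p₂|.
Here n̂_z ≈ -0.572; the vertex latitude is φ_max = arccos|n̂_z| ≈ 55.1°.
Check via Clairaut: cos φ_max = |cos φ₁| · sin C = cos(39.9°)·sin(48.2°) ≈ 0.572, again giving ≈ 55.1°.

≈ 55.1°N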